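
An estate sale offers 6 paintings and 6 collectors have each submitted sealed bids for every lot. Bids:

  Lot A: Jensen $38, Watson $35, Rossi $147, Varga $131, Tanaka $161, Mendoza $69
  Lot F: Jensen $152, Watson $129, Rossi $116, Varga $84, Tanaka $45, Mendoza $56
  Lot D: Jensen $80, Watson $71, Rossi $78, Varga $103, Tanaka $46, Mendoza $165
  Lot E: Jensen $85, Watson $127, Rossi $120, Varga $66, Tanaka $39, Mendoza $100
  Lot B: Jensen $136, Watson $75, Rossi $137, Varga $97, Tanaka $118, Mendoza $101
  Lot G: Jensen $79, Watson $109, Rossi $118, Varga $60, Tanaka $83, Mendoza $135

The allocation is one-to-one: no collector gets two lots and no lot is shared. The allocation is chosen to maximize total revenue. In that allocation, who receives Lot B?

Optimal: Jensen→Lot F ($152), Watson→Lot E ($127), Rossi→Lot G ($118), Varga→Lot B ($97), Tanaka→Lot A ($161), Mendoza→Lot D ($165) — total 152+127+118+97+161+165 = $820.
Column-greedy (each lot in turn goes to its best remaining collector) gives $802, worse by 18.
Swapping Varga↔Jensen (Varga→Lot F $84, Jensen→Lot B $136) loses 29.
No other one-to-one assignment exceeds $820.
Varga's own top lot is Lot A ($131), but forcing Varga→Lot A and reassigning the rest optimally gives only $811 — worse by 9.

Varga receives Lot B.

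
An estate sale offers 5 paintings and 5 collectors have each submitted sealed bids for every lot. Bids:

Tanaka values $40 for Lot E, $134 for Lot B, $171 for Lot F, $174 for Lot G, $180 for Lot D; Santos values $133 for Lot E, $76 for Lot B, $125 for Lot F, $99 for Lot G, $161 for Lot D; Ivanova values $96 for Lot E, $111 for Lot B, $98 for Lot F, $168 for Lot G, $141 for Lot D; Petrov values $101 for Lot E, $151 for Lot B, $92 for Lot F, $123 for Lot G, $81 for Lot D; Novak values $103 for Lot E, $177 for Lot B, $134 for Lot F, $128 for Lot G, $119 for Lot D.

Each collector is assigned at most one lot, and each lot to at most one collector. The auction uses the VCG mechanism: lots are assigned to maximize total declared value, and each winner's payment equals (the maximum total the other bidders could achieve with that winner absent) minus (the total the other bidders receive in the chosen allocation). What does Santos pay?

Efficient allocation: Tanaka→Lot F ($171), Santos→Lot D ($161), Ivanova→Lot G ($168), Petrov→Lot E ($101), Novak→Lot B ($177); total welfare W = $778.
Santos receives Lot D at value $161, so the others get W − 161 = $617.
Without Santos: best allocation of the remaining 4 bidders over all 5 lots is Tanaka→Lot D ($180), Ivanova→Lot G ($168), Petrov→Lot B ($151), Novak→Lot F ($134), total $633.
VCG payment = (others' best without Santos) − (others' welfare with Santos) = 633 − 617 = $16.

Santos pays $16.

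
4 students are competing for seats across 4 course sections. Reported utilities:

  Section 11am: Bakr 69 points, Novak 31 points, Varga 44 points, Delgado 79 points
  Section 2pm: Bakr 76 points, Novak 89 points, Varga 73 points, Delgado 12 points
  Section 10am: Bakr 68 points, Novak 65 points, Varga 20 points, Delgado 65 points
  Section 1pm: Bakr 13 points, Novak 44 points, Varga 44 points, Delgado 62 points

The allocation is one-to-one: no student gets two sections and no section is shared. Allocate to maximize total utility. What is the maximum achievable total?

Max total: 280 points

Optimal: Bakr→Section 10am (68 points), Novak→Section 2pm (89 points), Varga→Section 1pm (44 points), Delgado→Section 11am (79 points) — total 68+89+44+79 = 280 points.
Row-greedy (each student in turn takes its best remaining section) gives 247 points, worse by 33.
Next-best assignment: Bakr→Section 11am, Novak→Section 10am, Varga→Section 2pm, Delgado→Section 1pm = 269 points.
Swapping Delgado↔Bakr (Delgado→Section 10am 65 points, Bakr→Section 11am 69 points) loses 13.
Every other assignment is strictly worse.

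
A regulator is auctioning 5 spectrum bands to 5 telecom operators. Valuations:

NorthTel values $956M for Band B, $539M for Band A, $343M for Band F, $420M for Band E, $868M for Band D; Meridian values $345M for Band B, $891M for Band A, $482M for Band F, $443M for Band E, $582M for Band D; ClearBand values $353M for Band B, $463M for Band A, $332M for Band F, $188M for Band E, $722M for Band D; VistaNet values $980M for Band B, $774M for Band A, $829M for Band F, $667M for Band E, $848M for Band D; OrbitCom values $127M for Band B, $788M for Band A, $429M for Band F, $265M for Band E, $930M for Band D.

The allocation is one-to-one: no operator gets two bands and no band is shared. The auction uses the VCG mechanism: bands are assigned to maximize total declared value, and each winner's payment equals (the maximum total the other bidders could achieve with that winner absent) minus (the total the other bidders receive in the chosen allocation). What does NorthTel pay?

NorthTel pays $295M.

Efficient allocation: NorthTel→Band B ($956M), Meridian→Band A ($891M), ClearBand→Band E ($188M), VistaNet→Band F ($829M), OrbitCom→Band D ($930M); total welfare W = $3794M.
NorthTel receives Band B at value $956M, so the others get W − 956 = $2838M.
Without NorthTel: best allocation of the remaining 4 bidders over all 5 bands is Meridian→Band A ($891M), ClearBand→Band F ($332M), VistaNet→Band B ($980M), OrbitCom→Band D ($930M), total $3133M.
VCG payment = (others' best without NorthTel) − (others' welfare with NorthTel) = 3133 − 2838 = $295M.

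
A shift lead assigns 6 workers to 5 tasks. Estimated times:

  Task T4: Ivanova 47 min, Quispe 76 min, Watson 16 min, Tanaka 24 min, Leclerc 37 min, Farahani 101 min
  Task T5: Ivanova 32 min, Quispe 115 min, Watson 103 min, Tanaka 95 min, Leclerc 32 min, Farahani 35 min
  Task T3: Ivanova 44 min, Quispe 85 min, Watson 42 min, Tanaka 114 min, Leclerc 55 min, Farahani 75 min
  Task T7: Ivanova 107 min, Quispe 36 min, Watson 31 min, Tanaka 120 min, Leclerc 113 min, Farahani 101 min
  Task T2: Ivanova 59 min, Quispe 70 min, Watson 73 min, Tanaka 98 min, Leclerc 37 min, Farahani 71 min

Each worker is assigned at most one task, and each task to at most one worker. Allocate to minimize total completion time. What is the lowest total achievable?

Minimum total: 168 min

Optimal: Watson→Task T4 (16 min), Farahani→Task T5 (35 min), Ivanova→Task T3 (44 min), Quispe→Task T7 (36 min), Leclerc→Task T2 (37 min) — total 16+35+44+36+37 = 168 min.
Next-best assignment: Tanaka→Task T4, Ivanova→Task T5, Watson→Task T3, Quispe→Task T7, Leclerc→Task T2 = 171 min.
Swapping Watson↔Farahani (Watson→Task T5 103 min, Farahani→Task T4 101 min) adds 153.
Every other assignment is strictly worse.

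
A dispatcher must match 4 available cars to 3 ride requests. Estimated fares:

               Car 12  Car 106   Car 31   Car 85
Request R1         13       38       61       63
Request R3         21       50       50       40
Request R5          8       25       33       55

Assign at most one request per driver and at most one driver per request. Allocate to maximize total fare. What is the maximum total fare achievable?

Treat this as an assignment problem: match each driver to one request.
Optimal: Car 31→Request R1 ($61), Car 106→Request R3 ($50), Car 85→Request R5 ($55) — total 61+50+55 = $166.
Max-entry greedy (repeatedly take the single best remaining cell) gives $146, worse by 20.
Checked against all permutations: $166 is optimal.

Maximum total: $166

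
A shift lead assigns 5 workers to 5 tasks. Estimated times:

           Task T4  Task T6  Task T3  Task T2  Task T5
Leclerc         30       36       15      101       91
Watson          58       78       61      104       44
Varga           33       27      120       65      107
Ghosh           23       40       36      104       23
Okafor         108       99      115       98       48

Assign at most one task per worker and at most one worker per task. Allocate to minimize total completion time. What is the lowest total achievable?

This is the linear assignment problem.
Optimal: Leclerc→Task T3 (15 min), Watson→Task T5 (44 min), Varga→Task T6 (27 min), Ghosh→Task T4 (23 min), Okafor→Task T2 (98 min) — total 15+44+27+23+98 = 207 min.
Next-best assignment: Leclerc→Task T3, Watson→Task T2, Varga→Task T6, Ghosh→Task T4, Okafor→Task T5 = 217 min.

Min total: 207 min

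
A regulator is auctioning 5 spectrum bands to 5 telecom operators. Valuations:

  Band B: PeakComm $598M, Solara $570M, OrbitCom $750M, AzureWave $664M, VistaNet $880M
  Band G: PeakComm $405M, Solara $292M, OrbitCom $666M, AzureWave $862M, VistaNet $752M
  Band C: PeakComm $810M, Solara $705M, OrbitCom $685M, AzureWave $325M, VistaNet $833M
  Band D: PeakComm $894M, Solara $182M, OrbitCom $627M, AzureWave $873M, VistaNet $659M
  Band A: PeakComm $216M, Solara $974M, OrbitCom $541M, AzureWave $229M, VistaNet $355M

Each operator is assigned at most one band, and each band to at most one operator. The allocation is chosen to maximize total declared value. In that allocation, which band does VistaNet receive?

This is the linear assignment problem.
Optimal: PeakComm→Band D ($894M), Solara→Band A ($974M), OrbitCom→Band B ($750M), AzureWave→Band G ($862M), VistaNet→Band C ($833M) — total 894+974+750+862+833 = $4313M.
Column-greedy (each band in turn goes to its best remaining operator) gives $4153M, worse by 160.
Swapping PeakComm↔AzureWave (PeakComm→Band G $405M, AzureWave→Band D $873M) loses 478.
No other one-to-one assignment exceeds $4313M.
VistaNet's own top band is Band B ($880M), but forcing VistaNet→Band B and reassigning the rest optimally gives only $4295M — worse by 18.

VistaNet receives Band C.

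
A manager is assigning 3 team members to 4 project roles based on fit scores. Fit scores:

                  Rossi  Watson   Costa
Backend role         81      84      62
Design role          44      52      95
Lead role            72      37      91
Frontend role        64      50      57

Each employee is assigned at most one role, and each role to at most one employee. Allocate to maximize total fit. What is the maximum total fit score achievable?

Optimal: Rossi→Lead role (72 pts), Watson→Backend role (84 pts), Costa→Design role (95 pts) — total 72+84+95 = 251 pts.
Row-greedy (each employee in turn takes its best remaining role) gives 224 pts, worse by 27.
Next-best assignment: Rossi→Frontend role, Watson→Backend role, Costa→Design role = 243 pts.
Checked against all permutations: 251 pts is optimal.

Max total: 251 pts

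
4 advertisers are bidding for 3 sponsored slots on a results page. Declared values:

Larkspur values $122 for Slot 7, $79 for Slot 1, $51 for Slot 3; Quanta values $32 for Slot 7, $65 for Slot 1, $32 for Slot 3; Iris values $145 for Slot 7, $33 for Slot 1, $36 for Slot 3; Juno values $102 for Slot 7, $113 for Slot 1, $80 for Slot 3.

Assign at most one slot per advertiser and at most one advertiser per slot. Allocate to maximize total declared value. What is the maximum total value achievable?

Optimal: Iris→Slot 7 ($145), Juno→Slot 1 ($113), Larkspur→Slot 3 ($51) — total 145+113+51 = $309.
Row-greedy (each advertiser in turn takes its best remaining slot) gives $223, worse by 86.
Next-best assignment: Iris→Slot 7, Larkspur→Slot 1, Juno→Slot 3 = $304.

Maximum total: $309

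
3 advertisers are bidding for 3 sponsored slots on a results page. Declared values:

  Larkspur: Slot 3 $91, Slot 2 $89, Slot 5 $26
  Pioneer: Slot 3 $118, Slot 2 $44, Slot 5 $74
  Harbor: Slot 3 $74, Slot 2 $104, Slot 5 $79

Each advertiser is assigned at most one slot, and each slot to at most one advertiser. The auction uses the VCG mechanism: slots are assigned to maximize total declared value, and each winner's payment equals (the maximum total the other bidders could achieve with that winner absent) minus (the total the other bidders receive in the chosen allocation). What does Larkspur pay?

Larkspur pays $25.

Efficient allocation: Larkspur→Slot 2 ($89), Pioneer→Slot 3 ($118), Harbor→Slot 5 ($79); total welfare W = $286.
Larkspur receives Slot 2 at value $89, so the others get W − 89 = $197.
Without Larkspur: best allocation of the remaining 2 bidders over all 3 slots is Pioneer→Slot 3 ($118), Harbor→Slot 2 ($104), total $222.
VCG payment = (others' best without Larkspur) − (others' welfare with Larkspur) = 222 − 197 = $25.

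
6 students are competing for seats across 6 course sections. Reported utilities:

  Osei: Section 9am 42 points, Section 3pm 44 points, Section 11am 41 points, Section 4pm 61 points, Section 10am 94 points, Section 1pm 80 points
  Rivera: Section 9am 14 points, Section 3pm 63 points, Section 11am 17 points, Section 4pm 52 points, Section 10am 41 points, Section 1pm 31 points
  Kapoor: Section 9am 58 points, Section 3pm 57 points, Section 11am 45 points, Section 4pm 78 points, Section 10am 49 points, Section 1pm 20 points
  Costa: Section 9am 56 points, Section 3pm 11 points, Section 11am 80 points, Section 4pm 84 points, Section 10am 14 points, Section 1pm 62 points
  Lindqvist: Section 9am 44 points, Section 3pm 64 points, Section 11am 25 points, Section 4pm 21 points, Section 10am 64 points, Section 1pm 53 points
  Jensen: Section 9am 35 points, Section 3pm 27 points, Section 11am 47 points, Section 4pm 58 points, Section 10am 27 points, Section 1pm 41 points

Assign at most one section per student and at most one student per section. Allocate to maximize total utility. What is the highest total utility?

Treat this as an assignment problem: match each student to one section.
Optimal: Osei→Section 10am (94 points), Rivera→Section 3pm (63 points), Kapoor→Section 9am (58 points), Costa→Section 11am (80 points), Lindqvist→Section 1pm (53 points), Jensen→Section 4pm (58 points) — total 94+63+58+80+53+58 = 406 points.
Next-best assignment: Osei→Section 10am, Rivera→Section 3pm, Kapoor→Section 4pm, Costa→Section 11am, Lindqvist→Section 1pm, Jensen→Section 9am = 403 points.

Max total: 406 points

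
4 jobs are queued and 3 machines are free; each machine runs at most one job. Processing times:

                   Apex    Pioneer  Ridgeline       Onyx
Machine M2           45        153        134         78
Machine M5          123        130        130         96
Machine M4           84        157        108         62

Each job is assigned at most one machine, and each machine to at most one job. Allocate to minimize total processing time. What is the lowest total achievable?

This is the linear assignment problem.
Optimal: Apex→Machine M2 (45 min), Pioneer→Machine M5 (130 min), Onyx→Machine M4 (62 min) — total 45+130+62 = 237 min.
Column-greedy (each machine in turn goes to its cheapest remaining job) gives 249 min, worse by 12.

Minimum total: 237 min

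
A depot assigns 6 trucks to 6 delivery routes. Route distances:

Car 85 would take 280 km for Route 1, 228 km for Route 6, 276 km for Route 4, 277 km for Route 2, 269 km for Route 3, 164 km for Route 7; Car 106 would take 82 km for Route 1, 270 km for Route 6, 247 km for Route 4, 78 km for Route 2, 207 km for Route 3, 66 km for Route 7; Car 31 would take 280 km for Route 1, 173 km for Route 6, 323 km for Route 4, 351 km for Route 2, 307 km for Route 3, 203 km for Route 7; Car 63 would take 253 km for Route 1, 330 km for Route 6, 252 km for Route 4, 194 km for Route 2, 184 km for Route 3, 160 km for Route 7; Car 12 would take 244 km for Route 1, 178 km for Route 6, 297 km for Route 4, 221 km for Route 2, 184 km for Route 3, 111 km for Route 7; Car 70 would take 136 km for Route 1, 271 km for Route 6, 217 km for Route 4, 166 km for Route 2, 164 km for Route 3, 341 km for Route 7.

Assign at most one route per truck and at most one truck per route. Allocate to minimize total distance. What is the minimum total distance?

Min total: 958 km

Optimal: Car 85→Route 4 (276 km), Car 106→Route 2 (78 km), Car 31→Route 6 (173 km), Car 63→Route 3 (184 km), Car 12→Route 7 (111 km), Car 70→Route 1 (136 km) — total 276+78+173+184+111+136 = 958 km.
Row-greedy (each truck in turn takes its cheapest remaining route) gives 1060 km, worse by 102.
Next-best assignment: Car 85→Route 7, Car 106→Route 2, Car 31→Route 6, Car 63→Route 4, Car 12→Route 3, Car 70→Route 1 = 987 km.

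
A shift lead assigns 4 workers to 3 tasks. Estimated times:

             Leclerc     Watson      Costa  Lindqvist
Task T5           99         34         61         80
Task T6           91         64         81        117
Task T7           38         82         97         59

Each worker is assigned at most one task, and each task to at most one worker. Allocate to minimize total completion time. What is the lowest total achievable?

Optimal: Watson→Task T5 (34 min), Costa→Task T6 (81 min), Leclerc→Task T7 (38 min) — total 34+81+38 = 153 min.
Every other assignment is strictly worse.

Minimum total: 153 min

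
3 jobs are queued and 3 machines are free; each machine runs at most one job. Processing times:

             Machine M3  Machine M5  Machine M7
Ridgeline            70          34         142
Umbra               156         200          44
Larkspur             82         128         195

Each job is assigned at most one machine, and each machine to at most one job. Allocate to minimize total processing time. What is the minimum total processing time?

This is a one-to-one assignment (minimum-cost bipartite matching).
Optimal: Ridgeline→Machine M5 (34 min), Umbra→Machine M7 (44 min), Larkspur→Machine M3 (82 min) — total 34+44+82 = 160 min.
Column-greedy (each machine in turn goes to its cheapest remaining job) gives 242 min, worse by 82.
Next-best assignment: Ridgeline→Machine M3, Umbra→Machine M7, Larkspur→Machine M5 = 242 min.

Min total: 160 min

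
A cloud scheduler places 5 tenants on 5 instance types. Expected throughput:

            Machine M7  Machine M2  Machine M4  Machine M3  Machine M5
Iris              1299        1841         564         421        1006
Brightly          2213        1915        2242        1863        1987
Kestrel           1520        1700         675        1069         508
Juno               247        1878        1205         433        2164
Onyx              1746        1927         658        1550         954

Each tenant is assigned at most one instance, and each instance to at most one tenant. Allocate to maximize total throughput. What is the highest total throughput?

This is a one-to-one assignment (maximum-weight bipartite matching).
Optimal: Iris→Machine M2 (1841 ops/s), Brightly→Machine M4 (2242 ops/s), Kestrel→Machine M7 (1520 ops/s), Juno→Machine M5 (2164 ops/s), Onyx→Machine M3 (1550 ops/s) — total 1841+2242+1520+2164+1550 = 9317 ops/s.
Column-greedy (each instance in turn goes to its best remaining tenant) gives 7420 ops/s, worse by 1897.
Next-best assignment: Iris→Machine M2, Brightly→Machine M4, Kestrel→Machine M3, Juno→Machine M5, Onyx→Machine M7 = 9062 ops/s.
Checked against all permutations: 9317 ops/s is optimal.

Maximum total: 9317 ops/s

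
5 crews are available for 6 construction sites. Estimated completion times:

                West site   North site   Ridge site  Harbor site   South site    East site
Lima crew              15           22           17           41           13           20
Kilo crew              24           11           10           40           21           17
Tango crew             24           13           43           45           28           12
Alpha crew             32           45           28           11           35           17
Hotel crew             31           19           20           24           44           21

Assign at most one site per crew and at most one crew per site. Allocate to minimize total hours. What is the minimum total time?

Min total: 65 hours

Optimal: Lima crew→South site (13 hours), Kilo crew→Ridge site (10 hours), Tango crew→East site (12 hours), Alpha crew→Harbor site (11 hours), Hotel crew→North site (19 hours) — total 13+10+12+11+19 = 65 hours.
Column-greedy (each site in turn goes to its cheapest remaining crew) gives 85 hours, worse by 20.
Next-best assignment: Lima crew→West site, Kilo crew→Ridge site, Tango crew→East site, Alpha crew→Harbor site, Hotel crew→North site = 67 hours.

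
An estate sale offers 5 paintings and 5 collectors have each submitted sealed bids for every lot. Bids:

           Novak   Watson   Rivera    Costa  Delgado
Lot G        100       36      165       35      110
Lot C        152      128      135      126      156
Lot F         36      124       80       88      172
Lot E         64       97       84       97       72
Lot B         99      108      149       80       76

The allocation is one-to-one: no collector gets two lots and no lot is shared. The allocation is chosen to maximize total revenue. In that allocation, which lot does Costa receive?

Costa receives Lot E.

Optimal: Novak→Lot C ($152), Watson→Lot B ($108), Rivera→Lot G ($165), Costa→Lot E ($97), Delgado→Lot F ($172) — total 152+108+165+97+172 = $694.
Row-greedy (each collector in turn takes its best remaining lot) gives $614, worse by 80.
No other one-to-one assignment exceeds $694.
Costa's own top lot is Lot C ($126), but forcing Costa→Lot C and reassigning the rest optimally gives only $659 — worse by 35.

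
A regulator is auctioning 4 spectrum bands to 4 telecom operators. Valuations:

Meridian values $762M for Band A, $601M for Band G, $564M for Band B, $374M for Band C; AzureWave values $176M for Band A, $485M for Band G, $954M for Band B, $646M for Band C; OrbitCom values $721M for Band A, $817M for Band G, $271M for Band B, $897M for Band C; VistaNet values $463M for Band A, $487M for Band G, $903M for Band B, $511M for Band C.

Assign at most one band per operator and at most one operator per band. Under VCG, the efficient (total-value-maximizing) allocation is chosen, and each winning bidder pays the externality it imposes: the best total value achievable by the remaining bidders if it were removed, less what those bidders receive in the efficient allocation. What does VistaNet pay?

Efficient allocation: Meridian→Band A ($762M), AzureWave→Band C ($646M), OrbitCom→Band G ($817M), VistaNet→Band B ($903M); total welfare W = $3128M.
VistaNet receives Band B at value $903M, so the others get W − 903 = $2225M.
Without VistaNet: best allocation of the remaining 3 bidders over all 4 bands is Meridian→Band A ($762M), AzureWave→Band B ($954M), OrbitCom→Band C ($897M), total $2613M.
VCG payment = (others' best without VistaNet) − (others' welfare with VistaNet) = 2613 − 2225 = $388M.

VistaNet pays $388M.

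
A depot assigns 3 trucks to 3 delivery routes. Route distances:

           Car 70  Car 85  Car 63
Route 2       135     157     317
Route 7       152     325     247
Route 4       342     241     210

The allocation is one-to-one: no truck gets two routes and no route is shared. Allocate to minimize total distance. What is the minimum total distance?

Optimal: Car 70→Route 7 (152 km), Car 85→Route 2 (157 km), Car 63→Route 4 (210 km) — total 152+157+210 = 519 km.
Min-entry greedy (repeatedly take the single cheapest remaining cell) gives 670 km, worse by 151.

Min total: 519 km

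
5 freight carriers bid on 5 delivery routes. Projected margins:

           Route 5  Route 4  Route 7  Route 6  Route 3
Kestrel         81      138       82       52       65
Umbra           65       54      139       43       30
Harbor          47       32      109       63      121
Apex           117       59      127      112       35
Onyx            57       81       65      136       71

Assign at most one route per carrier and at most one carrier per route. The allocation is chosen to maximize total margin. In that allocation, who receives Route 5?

This is the linear assignment problem.
Optimal: Kestrel→Route 4 ($138k), Umbra→Route 7 ($139k), Harbor→Route 3 ($121k), Apex→Route 5 ($117k), Onyx→Route 6 ($136k) — total 138+139+121+117+136 = $651k.
Checked against all permutations: $651k is optimal.
Apex's own top route is Route 7 ($127k), but forcing Apex→Route 7 and reassigning the rest optimally gives only $587k — worse by 64.

Apex receives Route 5.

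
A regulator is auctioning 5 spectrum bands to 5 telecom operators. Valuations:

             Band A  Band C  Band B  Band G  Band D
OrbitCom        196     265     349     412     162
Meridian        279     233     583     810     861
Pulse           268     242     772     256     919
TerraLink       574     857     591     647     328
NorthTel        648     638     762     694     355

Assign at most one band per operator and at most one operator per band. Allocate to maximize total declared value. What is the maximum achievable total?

Max total: $3583M

Optimal: OrbitCom→Band B ($349M), Meridian→Band G ($810M), Pulse→Band D ($919M), TerraLink→Band C ($857M), NorthTel→Band A ($648M) — total 349+810+919+857+648 = $3583M.
No other one-to-one assignment exceeds $3583M.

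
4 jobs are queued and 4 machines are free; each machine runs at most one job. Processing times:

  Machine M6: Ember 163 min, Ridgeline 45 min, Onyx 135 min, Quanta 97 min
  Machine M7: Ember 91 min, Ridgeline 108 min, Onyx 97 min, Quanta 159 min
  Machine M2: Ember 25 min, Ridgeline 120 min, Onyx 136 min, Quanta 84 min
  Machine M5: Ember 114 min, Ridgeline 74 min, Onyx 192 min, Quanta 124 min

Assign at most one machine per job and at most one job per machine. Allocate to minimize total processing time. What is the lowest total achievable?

Minimum total: 291 min

Optimal: Ember→Machine M2 (25 min), Ridgeline→Machine M6 (45 min), Onyx→Machine M7 (97 min), Quanta→Machine M5 (124 min) — total 25+45+97+124 = 291 min.
Column-greedy (each machine in turn goes to its cheapest remaining job) gives 412 min, worse by 121.
Checked against all permutations: 291 min is optimal.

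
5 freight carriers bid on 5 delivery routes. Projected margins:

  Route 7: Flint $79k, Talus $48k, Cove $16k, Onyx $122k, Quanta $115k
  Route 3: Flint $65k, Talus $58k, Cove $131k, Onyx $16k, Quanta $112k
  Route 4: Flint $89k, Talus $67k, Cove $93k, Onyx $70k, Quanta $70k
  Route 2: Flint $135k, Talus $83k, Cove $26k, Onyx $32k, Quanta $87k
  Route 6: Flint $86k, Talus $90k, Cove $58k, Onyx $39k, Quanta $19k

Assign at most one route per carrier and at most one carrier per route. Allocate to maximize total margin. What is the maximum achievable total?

Max total: $552k

Optimal: Flint→Route 2 ($135k), Talus→Route 6 ($90k), Cove→Route 4 ($93k), Onyx→Route 7 ($122k), Quanta→Route 3 ($112k) — total 135+90+93+122+112 = $552k.
Row-greedy (each carrier in turn takes its best remaining route) gives $548k, worse by 4.
No other one-to-one assignment exceeds $552k.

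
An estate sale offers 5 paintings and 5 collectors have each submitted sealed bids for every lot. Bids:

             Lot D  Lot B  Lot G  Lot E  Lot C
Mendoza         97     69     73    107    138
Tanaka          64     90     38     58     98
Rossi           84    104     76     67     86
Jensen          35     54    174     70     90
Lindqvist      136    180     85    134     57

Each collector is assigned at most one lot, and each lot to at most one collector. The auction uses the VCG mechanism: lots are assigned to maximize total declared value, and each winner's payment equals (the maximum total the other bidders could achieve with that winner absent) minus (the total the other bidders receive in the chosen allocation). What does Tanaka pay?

Efficient allocation: Mendoza→Lot E ($107), Tanaka→Lot C ($98), Rossi→Lot D ($84), Jensen→Lot G ($174), Lindqvist→Lot B ($180); total welfare W = $643.
Tanaka receives Lot C at value $98, so the others get W − 98 = $545.
Without Tanaka: best allocation of the remaining 4 bidders over all 5 lots is Mendoza→Lot C ($138), Rossi→Lot D ($84), Jensen→Lot G ($174), Lindqvist→Lot B ($180), total $576.
VCG payment = (others' best without Tanaka) − (others' welfare with Tanaka) = 576 − 545 = $31.

Tanaka pays $31.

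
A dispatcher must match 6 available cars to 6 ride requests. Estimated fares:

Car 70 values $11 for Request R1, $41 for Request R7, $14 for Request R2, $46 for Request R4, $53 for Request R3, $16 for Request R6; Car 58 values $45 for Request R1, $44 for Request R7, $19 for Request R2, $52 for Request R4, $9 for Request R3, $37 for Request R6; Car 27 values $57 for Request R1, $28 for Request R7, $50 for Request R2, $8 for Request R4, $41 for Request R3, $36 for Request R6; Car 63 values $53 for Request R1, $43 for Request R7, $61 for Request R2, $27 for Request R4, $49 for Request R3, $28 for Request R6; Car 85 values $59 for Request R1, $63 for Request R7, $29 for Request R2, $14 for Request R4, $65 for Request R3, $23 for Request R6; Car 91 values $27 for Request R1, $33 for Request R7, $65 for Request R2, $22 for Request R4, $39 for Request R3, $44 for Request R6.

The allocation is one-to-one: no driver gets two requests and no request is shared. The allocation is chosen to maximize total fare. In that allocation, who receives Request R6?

Treat this as an assignment problem: match each driver to one request.
Optimal: Car 70→Request R3 ($53), Car 58→Request R4 ($52), Car 27→Request R1 ($57), Car 63→Request R2 ($61), Car 85→Request R7 ($63), Car 91→Request R6 ($44) — total 53+52+57+61+63+44 = $330.
Max-entry greedy (repeatedly take the single best remaining cell) gives $298, worse by 32.
Next-best assignment: Car 70→Request R3, Car 58→Request R4, Car 27→Request R6, Car 63→Request R1, Car 85→Request R7, Car 91→Request R2 = $322.
Car 91's own top request is Request R2 ($65), but forcing Car 91→Request R2 and reassigning the rest optimally gives only $322 — worse by 8.

Car 91 receives Request R6.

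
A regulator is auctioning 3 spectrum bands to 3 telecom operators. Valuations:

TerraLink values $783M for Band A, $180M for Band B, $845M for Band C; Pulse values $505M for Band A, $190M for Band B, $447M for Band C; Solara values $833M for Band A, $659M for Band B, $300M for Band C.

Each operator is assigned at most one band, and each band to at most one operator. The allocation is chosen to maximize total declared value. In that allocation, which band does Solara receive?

Optimal: TerraLink→Band C ($845M), Pulse→Band A ($505M), Solara→Band B ($659M) — total 845+505+659 = $2009M.
Column-greedy (each band in turn goes to its best remaining operator) gives $1868M, worse by 141.
Swapping Pulse↔Solara (Pulse→Band B $190M, Solara→Band A $833M) loses 141.
Solara's own top band is Band A ($833M), but forcing Solara→Band A and reassigning the rest optimally gives only $1868M — worse by 141.

Solara receives Band B.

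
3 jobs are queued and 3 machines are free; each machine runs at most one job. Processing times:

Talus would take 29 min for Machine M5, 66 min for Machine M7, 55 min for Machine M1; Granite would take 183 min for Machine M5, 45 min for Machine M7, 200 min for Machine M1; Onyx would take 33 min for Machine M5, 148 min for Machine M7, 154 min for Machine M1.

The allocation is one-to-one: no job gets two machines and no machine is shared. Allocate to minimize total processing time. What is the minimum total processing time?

Minimum total: 133 min

Optimal: Talus→Machine M1 (55 min), Granite→Machine M7 (45 min), Onyx→Machine M5 (33 min) — total 55+45+33 = 133 min.
Row-greedy (each job in turn takes its cheapest remaining machine) gives 228 min, worse by 95.
Next-best assignment: Talus→Machine M5, Granite→Machine M7, Onyx→Machine M1 = 228 min.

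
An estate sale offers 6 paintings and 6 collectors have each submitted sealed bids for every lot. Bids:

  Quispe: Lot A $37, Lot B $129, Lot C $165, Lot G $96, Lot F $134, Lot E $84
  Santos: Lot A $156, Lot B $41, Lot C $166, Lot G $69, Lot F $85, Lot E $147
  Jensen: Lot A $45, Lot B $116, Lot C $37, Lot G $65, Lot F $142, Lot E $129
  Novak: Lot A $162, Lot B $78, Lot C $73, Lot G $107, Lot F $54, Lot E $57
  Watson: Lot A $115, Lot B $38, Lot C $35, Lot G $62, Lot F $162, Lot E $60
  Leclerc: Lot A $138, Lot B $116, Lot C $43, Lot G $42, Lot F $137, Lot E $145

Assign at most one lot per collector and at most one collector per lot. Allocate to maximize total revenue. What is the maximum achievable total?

Max total: $851

Treat this as an assignment problem: match each collector to one lot.
Optimal: Quispe→Lot C ($165), Santos→Lot A ($156), Jensen→Lot B ($116), Novak→Lot G ($107), Watson→Lot F ($162), Leclerc→Lot E ($145) — total 165+156+116+107+162+145 = $851.
Max-entry greedy (repeatedly take the single best remaining cell) gives $829, worse by 22.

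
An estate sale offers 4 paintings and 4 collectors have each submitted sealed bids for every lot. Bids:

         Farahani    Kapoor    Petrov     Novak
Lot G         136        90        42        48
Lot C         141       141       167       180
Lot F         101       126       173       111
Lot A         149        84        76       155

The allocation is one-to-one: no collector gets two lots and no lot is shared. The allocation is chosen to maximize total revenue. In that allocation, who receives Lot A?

Optimal: Farahani→Lot G ($136), Kapoor→Lot C ($141), Petrov→Lot F ($173), Novak→Lot A ($155) — total 136+141+173+155 = $605.
Next-best assignment: Farahani→Lot A, Kapoor→Lot G, Petrov→Lot F, Novak→Lot C = $592.
No other one-to-one assignment exceeds $605.
Novak's own top lot is Lot C ($180), but forcing Novak→Lot C and reassigning the rest optimally gives only $592 — worse by 13.

Novak receives Lot A.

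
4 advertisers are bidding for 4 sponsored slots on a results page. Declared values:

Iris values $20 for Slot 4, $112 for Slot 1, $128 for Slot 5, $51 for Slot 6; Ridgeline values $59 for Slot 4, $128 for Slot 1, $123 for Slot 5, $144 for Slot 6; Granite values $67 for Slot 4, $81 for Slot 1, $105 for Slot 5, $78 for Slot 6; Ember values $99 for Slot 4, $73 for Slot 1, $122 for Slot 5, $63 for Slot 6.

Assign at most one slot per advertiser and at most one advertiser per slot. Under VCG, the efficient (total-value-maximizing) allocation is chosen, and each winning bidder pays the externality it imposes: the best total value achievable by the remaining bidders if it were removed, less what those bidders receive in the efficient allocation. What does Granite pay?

Efficient allocation: Iris→Slot 1 ($112), Ridgeline→Slot 6 ($144), Granite→Slot 5 ($105), Ember→Slot 4 ($99); total welfare W = $460.
Granite receives Slot 5 at value $105, so the others get W − 105 = $355.
Without Granite: best allocation of the remaining 3 bidders over all 4 slots is Iris→Slot 1 ($112), Ridgeline→Slot 6 ($144), Ember→Slot 5 ($122), total $378.
VCG payment = (others' best without Granite) − (others' welfare with Granite) = 378 − 355 = $23.

Granite pays $23.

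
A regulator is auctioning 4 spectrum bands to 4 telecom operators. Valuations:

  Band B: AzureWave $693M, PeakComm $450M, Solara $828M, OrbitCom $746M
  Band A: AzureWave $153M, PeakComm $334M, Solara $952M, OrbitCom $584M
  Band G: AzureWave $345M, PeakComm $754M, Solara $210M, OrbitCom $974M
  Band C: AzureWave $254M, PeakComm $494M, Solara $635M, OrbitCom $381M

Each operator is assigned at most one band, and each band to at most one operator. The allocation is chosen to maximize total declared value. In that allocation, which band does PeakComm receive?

Optimal: AzureWave→Band B ($693M), PeakComm→Band C ($494M), Solara→Band A ($952M), OrbitCom→Band G ($974M) — total 693+494+952+974 = $3113M.
Column-greedy (each band in turn goes to its best remaining operator) gives $2420M, worse by 693.
Next-best assignment: AzureWave→Band B, PeakComm→Band G, Solara→Band A, OrbitCom→Band C = $2780M.
PeakComm's own top band is Band G ($754M), but forcing PeakComm→Band G and reassigning the rest optimally gives only $2780M — worse by 333.

PeakComm receives Band C.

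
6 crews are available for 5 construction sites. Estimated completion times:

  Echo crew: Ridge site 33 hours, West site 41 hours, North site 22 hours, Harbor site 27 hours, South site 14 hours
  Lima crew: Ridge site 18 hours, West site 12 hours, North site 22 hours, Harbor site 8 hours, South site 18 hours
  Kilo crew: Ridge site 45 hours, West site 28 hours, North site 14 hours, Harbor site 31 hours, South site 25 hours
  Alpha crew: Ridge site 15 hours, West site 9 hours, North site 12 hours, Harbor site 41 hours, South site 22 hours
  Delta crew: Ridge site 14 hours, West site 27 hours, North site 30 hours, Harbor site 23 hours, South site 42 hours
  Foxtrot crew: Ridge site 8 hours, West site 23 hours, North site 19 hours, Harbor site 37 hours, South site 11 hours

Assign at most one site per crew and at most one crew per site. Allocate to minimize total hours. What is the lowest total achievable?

Optimal: Foxtrot crew→Ridge site (8 hours), Alpha crew→West site (9 hours), Kilo crew→North site (14 hours), Lima crew→Harbor site (8 hours), Echo crew→South site (14 hours) — total 8+9+14+8+14 = 53 hours.
Row-greedy (each crew in turn takes its cheapest remaining site) gives 59 hours, worse by 6.
Next-best assignment: Delta crew→Ridge site, Alpha crew→West site, Kilo crew→North site, Lima crew→Harbor site, Foxtrot crew→South site = 56 hours.
Swapping Alpha crew↔Lima crew (Alpha crew→Harbor site 41 hours, Lima crew→West site 12 hours) adds 36.

Minimum total: 53 hours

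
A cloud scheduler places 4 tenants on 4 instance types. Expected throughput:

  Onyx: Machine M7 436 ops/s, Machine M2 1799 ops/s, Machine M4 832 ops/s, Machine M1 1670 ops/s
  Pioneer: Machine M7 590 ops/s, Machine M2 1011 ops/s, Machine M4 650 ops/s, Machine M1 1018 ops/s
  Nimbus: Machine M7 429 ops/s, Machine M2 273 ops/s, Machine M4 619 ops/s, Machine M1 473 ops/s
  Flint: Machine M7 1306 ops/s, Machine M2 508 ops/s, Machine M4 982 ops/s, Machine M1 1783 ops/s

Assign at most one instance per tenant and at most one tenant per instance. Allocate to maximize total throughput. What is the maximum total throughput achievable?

Optimal: Onyx→Machine M2 (1799 ops/s), Pioneer→Machine M7 (590 ops/s), Nimbus→Machine M4 (619 ops/s), Flint→Machine M1 (1783 ops/s) — total 1799+590+619+1783 = 4791 ops/s.
Row-greedy (each tenant in turn takes its best remaining instance) gives 4742 ops/s, worse by 49.

Maximum total: 4791 ops/s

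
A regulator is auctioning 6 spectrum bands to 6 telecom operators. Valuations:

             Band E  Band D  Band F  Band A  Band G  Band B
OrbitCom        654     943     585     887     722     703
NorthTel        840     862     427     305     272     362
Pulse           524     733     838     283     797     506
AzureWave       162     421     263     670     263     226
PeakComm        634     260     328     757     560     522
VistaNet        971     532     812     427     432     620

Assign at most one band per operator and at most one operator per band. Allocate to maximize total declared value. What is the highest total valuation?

Treat this as an assignment problem: match each operator to one band.
Optimal: OrbitCom→Band B ($703M), NorthTel→Band D ($862M), Pulse→Band F ($838M), AzureWave→Band A ($670M), PeakComm→Band G ($560M), VistaNet→Band E ($971M) — total 703+862+838+670+560+971 = $4604M.
Next-best assignment: OrbitCom→Band G, NorthTel→Band D, Pulse→Band F, AzureWave→Band A, PeakComm→Band B, VistaNet→Band E = $4585M.
Checked against all permutations: $4604M is optimal.

Max total: $4604M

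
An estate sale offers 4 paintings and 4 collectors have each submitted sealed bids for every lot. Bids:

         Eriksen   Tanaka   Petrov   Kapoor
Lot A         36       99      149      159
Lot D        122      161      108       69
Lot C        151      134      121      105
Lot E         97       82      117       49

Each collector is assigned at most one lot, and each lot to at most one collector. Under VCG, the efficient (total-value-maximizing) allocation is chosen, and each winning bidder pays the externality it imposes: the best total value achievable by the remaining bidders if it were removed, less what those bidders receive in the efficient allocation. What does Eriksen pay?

Eriksen pays $4.

Efficient allocation: Eriksen→Lot C ($151), Tanaka→Lot D ($161), Petrov→Lot E ($117), Kapoor→Lot A ($159); total welfare W = $588.
Eriksen receives Lot C at value $151, so the others get W − 151 = $437.
Without Eriksen: best allocation of the remaining 3 bidders over all 4 lots is Tanaka→Lot D ($161), Petrov→Lot C ($121), Kapoor→Lot A ($159), total $441.
VCG payment = (others' best without Eriksen) − (others' welfare with Eriksen) = 441 − 437 = $4.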